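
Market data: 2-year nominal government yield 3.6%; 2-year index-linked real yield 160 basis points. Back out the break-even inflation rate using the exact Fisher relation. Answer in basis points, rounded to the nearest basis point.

197 basis points

(1 + π) = (1 + i)/(1 + r) = 1.03600 / 1.01600 = 1.019685
Break-even inflation = 1.019685 − 1 → 197 basis points.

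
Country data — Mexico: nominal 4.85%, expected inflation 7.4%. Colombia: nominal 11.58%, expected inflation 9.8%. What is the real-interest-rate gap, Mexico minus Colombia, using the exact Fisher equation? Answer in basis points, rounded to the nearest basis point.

-400 basis points

Mexico: (1 + 0.0485)/(1 + 0.0740) − 1 = -2.3743%
Colombia: (1 + 0.1158)/(1 + 0.0980) − 1 = 1.6211%
Differential = -2.3743% − 1.6211% = -3.9954% → -400 basis points.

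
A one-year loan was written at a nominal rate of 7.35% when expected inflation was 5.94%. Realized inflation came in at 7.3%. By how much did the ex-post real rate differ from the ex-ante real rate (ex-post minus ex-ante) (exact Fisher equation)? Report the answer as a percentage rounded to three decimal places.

Ex-ante: (1 + 0.0735)/(1 + 0.0594) − 1 = 1.3309%
Ex-post: (1 + 0.0735)/(1 + 0.0730) − 1 = 0.0466%
Difference (ex-post − ex-ante) = -1.2843% → -1.284%.

-1.284%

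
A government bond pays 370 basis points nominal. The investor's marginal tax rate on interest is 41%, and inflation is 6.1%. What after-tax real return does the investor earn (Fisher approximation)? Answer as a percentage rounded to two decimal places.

After-tax nominal return = 3.7% × (1 − 0.41) = 2.1830%.
r ≈ 2.1830% − 6.1% → -3.92%.

-3.92%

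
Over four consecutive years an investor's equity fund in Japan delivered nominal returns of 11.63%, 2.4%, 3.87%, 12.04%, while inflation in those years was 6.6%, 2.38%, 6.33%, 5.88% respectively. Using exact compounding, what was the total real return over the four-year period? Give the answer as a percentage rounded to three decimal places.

8.268%

Nominal growth factor = 1.1163 × 1.0240 × 1.0387 × 1.1204 = 1.3302832
Price-level growth factor = 1.0660 × 1.0238 × 1.0633 × 1.0588 = 1.2286893
Real growth factor = 1.3302832 / 1.2286893 = 1.0826848
Total real return = 1.0826848 − 1 → 8.268%.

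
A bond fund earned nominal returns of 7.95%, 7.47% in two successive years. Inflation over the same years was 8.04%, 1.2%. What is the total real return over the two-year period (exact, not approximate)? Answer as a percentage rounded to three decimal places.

Compound the nominal returns: 1.0795 × 1.0747 = 1.160139.
Compound inflation: 1.0804 × 1.0120 = 1.093365.
Deflate: 1.160139 / 1.093365 = 1.061072.
Total real return = 1.061072 − 1 → 6.107%.

6.107%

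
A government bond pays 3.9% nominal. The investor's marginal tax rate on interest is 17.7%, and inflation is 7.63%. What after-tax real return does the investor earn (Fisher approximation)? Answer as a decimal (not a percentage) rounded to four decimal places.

After-tax nominal return = 3.9% × (1 − 0.177) = 3.2097%.
r ≈ 3.2097% − 7.63% → -0.0442.

-0.0442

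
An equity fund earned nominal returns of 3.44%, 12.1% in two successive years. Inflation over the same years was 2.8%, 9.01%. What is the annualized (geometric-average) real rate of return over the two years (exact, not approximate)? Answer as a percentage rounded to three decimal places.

1.723%

Nominal growth factor = 1.0344 × 1.1210 = 1.15956240
Price-level growth factor = 1.0280 × 1.0901 = 1.12062280
Real growth factor = 1.15956240 / 1.12062280 = 1.03474818
Annualized real rate = 1.03474818^(1/2) − 1 = 1.7226% → 1.723%.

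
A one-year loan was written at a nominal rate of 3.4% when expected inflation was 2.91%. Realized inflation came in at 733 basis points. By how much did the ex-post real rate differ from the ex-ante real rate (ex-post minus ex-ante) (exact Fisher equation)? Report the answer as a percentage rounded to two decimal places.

Ex-ante: (1 + 0.0340)/(1 + 0.0291) − 1 = 0.4761%
Ex-post: (1 + 0.0340)/(1 + 0.0733) − 1 = -3.6616%
Difference (ex-post − ex-ante) = -4.1377% → -4.14%.

-4.14%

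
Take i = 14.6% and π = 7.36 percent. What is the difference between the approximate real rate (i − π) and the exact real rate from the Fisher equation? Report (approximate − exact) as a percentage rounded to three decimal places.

Approximate: r ≈ 14.600% − 7.360% = 7.2400%
Exact: (1 + 0.1460)/(1 + 0.0736) − 1 = 6.7437%
Error = 7.2400% − 6.7437% = 0.4963% → 0.496%.

0.496%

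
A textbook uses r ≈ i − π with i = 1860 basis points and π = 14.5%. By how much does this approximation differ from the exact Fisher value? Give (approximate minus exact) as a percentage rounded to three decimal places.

Approximate: r ≈ 18.600% − 14.500% = 4.1000%
Exact: (1 + 0.1860)/(1 + 0.1450) − 1 = 3.5808%
Error = 4.1000% − 3.5808% = 0.5192% → 0.519%.

0.519%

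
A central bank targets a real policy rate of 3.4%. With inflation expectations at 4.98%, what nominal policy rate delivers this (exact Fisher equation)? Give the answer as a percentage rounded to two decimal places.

(1 + i) = (1 + r)(1 + π) = 1.03400 × 1.04980 = 1.0854932
i = 1.0854932 − 1, so the required nominal rate is 8.55%.

8.55%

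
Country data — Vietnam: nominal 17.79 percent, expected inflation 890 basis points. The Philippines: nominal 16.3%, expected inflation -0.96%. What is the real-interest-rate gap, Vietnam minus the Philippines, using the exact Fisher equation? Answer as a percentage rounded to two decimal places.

-9.26%

Vietnam: (1 + 0.1779)/(1 + 0.0890) − 1 = 8.1635%
The Philippines: (1 + 0.1630)/(1 − 0.0096) − 1 = 17.4273%
Differential = 8.1635% − 17.4273% = -9.2638% → -9.26%.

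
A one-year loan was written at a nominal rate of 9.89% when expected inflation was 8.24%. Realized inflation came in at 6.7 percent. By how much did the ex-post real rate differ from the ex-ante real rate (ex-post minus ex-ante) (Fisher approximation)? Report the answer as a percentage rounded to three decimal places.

Ex-ante: 9.89% − 8.24% = 1.650%
Ex-post: 9.89% − 6.7% = 3.190%
Difference (ex-post − ex-ante) = 1.5400% → 1.540%.

1.540%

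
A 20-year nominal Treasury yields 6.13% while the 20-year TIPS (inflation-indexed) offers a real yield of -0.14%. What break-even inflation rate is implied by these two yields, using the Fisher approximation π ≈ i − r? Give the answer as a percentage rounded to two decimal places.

π ≈ i − r = 6.13% − (-0.14%) → 6.27%.

6.27%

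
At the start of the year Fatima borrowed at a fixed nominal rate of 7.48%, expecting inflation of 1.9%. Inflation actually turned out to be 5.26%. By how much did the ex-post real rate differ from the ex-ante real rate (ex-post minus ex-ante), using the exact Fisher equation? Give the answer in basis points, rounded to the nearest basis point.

Ex-ante: (1 + 0.0748)/(1 + 0.0190) − 1 = 5.4760%
Ex-post: (1 + 0.0748)/(1 + 0.0526) − 1 = 2.1091%
Difference (ex-post − ex-ante) = -3.3669% → -337 basis points.

-337 basis points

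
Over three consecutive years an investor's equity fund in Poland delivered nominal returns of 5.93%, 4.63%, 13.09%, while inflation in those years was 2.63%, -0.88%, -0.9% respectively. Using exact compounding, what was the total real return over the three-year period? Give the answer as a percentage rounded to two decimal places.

Nominal growth factor = 1.0593 × 1.0463 × 1.1309 = 1.253428
Price-level growth factor = 1.0263 × 0.9912 × 0.9910 = 1.008113
Real growth factor = 1.253428 / 1.008113 = 1.243341
Total real return = 1.243341 − 1 → 24.33%.

24.33%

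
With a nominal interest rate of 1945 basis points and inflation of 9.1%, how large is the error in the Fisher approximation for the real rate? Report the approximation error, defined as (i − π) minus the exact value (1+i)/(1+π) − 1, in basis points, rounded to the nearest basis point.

Approximate: r ≈ 19.450% − 9.100% = 10.3500%
Exact: (1 + 0.1945)/(1 + 0.0910) − 1 = 9.4867%
Error = 10.3500% − 9.4867% = 0.8633% → 86 basis points.

86 basis points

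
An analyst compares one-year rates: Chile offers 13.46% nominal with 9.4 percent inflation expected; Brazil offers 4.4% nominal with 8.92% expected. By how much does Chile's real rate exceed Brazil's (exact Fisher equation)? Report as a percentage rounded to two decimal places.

Chile: (1 + 0.1346)/(1 + 0.0940) − 1 = 3.7112%
Brazil: (1 + 0.0440)/(1 + 0.0892) − 1 = -4.1498%
Differential = 3.7112% − (-4.1498%) = 7.8610% → 7.86%.

7.86%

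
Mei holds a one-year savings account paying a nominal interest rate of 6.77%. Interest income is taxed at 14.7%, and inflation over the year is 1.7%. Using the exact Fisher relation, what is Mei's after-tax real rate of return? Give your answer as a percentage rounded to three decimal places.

4.007%

After-tax nominal return = 6.77% × (1 − 0.147) = 5.77481%.
1 + r = 1.0577481 / 1.01700 = 1.040067
After-tax real rate = 1.040067 − 1 → 4.007%.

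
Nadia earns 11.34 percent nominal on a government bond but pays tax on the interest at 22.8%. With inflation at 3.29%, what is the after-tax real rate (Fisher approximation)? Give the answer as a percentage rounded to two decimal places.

After-tax nominal return = 11.34% × (1 − 0.228) = 8.75448%.
r ≈ 8.75448% − 3.29% → 5.46%.

5.46%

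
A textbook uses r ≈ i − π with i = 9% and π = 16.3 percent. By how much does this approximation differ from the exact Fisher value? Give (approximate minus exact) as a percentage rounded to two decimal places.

-1.02%

Approximate: r ≈ 9.000% − 16.300% = -7.3000%
Exact: (1 + 0.0900)/(1 + 0.1630) − 1 = -6.2769%
Error = -7.3000% − (-6.2769%) = -1.0231% → -1.02%.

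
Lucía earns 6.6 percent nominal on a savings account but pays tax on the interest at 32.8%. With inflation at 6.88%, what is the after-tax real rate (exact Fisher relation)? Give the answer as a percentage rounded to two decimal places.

-2.29%

After-tax nominal return = 6.6% × (1 − 0.328) = 4.4352%.
1 + r = 1.044352 / 1.06880 = 0.977126
After-tax real rate = 0.977126 − 1 → -2.29%.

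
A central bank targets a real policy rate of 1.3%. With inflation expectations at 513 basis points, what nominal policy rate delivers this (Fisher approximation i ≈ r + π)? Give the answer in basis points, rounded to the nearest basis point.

643 basis points

i ≈ r + π = 1.3% + 5.13% = 643 basis points.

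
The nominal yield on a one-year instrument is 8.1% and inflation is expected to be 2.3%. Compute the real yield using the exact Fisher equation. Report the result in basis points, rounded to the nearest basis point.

567 basis points

By the Fisher identity, 1 + r = (1 + i)/(1 + π).
1 + r = 1.08100 / 1.02300 = 1.056696
r = 1.056696 − 1 = 5.6696%, i.e. 567 basis points.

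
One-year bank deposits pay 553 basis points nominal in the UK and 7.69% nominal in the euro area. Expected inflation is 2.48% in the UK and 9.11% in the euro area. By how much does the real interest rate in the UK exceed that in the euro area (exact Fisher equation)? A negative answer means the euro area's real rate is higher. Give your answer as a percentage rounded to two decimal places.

The UK: (1 + 0.0553)/(1 + 0.0248) − 1 = 2.9762%
The euro area: (1 + 0.0769)/(1 + 0.0911) − 1 = -1.3014%
Differential = 2.9762% − (-1.3014%) = 4.2776% → 4.28%.

4.28%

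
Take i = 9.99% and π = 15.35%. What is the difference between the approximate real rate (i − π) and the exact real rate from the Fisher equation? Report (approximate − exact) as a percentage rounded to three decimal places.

Approximate: r ≈ 9.990% − 15.350% = -5.3600%
Exact: (1 + 0.0999)/(1 + 0.1535) − 1 = -4.6467%
Error = -5.3600% − (-4.6467%) = -0.7133% → -0.713%.

-0.713%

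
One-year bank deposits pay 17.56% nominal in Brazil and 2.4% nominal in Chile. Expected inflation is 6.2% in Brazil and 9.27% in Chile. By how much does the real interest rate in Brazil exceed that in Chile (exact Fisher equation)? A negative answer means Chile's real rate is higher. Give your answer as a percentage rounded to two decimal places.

Brazil: (1 + 0.1756)/(1 + 0.0620) − 1 = 10.6968%
Chile: (1 + 0.0240)/(1 + 0.0927) − 1 = -6.2872%
Differential = 10.6968% − (-6.2872%) = 16.9840% → 16.98%.

16.98%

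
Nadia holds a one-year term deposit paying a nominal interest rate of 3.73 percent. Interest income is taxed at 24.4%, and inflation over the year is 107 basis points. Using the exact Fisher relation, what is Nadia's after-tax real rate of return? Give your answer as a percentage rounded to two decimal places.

After-tax nominal return = 3.73% × (1 − 0.244) = 2.81988%.
1 + r = 1.0281988 / 1.01070 = 1.017314
After-tax real rate = 1.017314 − 1 → 1.73%.

1.73%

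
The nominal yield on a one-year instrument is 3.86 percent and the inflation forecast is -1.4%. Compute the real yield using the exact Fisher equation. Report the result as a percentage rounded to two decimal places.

5.33%

1 + r = 1.03860 / 0.98600 = 1.053347
r = 1.053347 − 1 = 5.3347%, i.e. 5.33%.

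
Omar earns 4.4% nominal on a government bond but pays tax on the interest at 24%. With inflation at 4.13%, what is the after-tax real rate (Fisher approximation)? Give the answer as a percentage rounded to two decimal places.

-0.79%

After-tax nominal return = 4.4% × (1 − 0.24) = 3.3440%.
r ≈ 3.3440% − 4.13% → -0.79%.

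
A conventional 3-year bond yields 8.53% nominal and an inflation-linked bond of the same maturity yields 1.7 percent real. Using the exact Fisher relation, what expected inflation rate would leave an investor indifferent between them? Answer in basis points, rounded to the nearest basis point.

672 basis points

(1 + π) = (1 + i)/(1 + r) = 1.08530 / 1.01700 = 1.067158
Break-even inflation = 1.067158 − 1 → 672 basis points.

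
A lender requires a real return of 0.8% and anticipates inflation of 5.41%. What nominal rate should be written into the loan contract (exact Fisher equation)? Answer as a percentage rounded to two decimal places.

(1 + i) = (1 + r)(1 + π) = 1.00800 × 1.05410 = 1.0625328
i = 1.0625328 − 1, so the required nominal rate is 6.25%.

6.25%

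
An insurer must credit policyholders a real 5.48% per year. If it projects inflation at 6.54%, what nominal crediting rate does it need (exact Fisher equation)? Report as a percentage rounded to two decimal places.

(1 + i) = (1 + r)(1 + π) = 1.05480 × 1.06540 = 1.12378392
i = 1.12378392 − 1, so the required nominal rate is 12.38%.

12.38%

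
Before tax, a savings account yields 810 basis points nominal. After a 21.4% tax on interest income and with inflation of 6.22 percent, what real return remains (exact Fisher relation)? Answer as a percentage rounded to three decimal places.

After-tax nominal return = 8.1% × (1 − 0.214) = 6.3666%.
1 + r = 1.063666 / 1.06220 = 1.001380
After-tax real rate = 1.001380 − 1 → 0.138%.

0.138%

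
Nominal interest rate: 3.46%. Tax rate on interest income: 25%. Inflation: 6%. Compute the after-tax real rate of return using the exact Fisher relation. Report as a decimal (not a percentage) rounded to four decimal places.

After-tax nominal return = 3.46% × (1 − 0.25) = 2.5950%.
1 + r = 1.02595 / 1.06000 = 0.967877
After-tax real rate = 0.967877 − 1 → -0.0321.

-0.0321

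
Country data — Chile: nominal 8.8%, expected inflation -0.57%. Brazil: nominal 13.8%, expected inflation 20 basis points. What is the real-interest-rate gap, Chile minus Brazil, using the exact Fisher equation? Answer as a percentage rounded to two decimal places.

-4.15%

Chile: (1 + 0.0880)/(1 − 0.0057) − 1 = 9.4237%
Brazil: (1 + 0.1380)/(1 + 0.0020) − 1 = 13.5729%
Differential = 9.4237% − 13.5729% = -4.1491% → -4.15%.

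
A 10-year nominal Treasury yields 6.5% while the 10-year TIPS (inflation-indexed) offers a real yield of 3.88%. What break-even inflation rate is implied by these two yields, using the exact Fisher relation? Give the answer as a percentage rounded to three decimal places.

(1 + π) = (1 + i)/(1 + r) = 1.06500 / 1.03880 = 1.025221
Break-even inflation = 1.025221 − 1 → 2.522%.

2.522%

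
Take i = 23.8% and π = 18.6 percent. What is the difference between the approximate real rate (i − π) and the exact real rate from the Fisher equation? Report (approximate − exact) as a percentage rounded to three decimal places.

Approximate: r ≈ 23.800% − 18.600% = 5.2000%
Exact: (1 + 0.2380)/(1 + 0.1860) − 1 = 4.38449%
Error = 5.2000% − 4.38449% = 0.81551% → 0.816%.

0.816%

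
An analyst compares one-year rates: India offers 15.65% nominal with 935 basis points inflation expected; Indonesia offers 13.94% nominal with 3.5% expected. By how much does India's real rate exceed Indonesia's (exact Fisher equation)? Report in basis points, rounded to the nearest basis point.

India: (1 + 0.1565)/(1 + 0.0935) − 1 = 5.7613%
Indonesia: (1 + 0.1394)/(1 + 0.0350) − 1 = 10.0870%
Differential = 5.7613% − 10.0870% = -4.3256% → -433 basis points.

-433 basis points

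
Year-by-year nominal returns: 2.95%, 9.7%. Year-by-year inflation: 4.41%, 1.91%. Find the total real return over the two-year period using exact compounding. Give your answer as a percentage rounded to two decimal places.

Compound the nominal returns: 1.0295 × 1.0970 = 1.129362.
Compound inflation: 1.0441 × 1.0191 = 1.064042.
Deflate: 1.129362 / 1.064042 = 1.061388.
Total real return = 1.061388 − 1 → 6.14%.

6.14%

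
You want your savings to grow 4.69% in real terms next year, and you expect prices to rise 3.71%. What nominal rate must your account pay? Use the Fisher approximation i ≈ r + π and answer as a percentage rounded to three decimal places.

i ≈ r + π = 4.69% + 3.71% = 8.400%.

8.400%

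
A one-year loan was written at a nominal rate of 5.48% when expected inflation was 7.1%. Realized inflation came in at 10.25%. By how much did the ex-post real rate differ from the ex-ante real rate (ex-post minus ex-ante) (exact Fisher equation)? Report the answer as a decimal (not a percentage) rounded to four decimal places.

-0.0281

Ex-ante: (1 + 0.0548)/(1 + 0.0710) − 1 = -1.5126%
Ex-post: (1 + 0.0548)/(1 + 0.1025) − 1 = -4.3265%
Difference (ex-post − ex-ante) = -2.8139% → -0.0281.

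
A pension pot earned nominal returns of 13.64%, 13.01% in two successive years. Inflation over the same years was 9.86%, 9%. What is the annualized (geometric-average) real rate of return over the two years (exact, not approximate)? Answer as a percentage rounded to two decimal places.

Compound the nominal returns: 1.1364 × 1.1301 = 1.28424564.
Compound inflation: 1.0986 × 1.0900 = 1.19747400.
Deflate: 1.28424564 / 1.19747400 = 1.07246223.
Annualized real rate = 1.07246223^(1/2) − 1 = 3.5598% → 3.56%.

3.56%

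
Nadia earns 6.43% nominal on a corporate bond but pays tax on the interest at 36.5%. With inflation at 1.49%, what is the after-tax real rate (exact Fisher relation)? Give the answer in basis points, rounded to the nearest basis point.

255 basis points

After-tax nominal return = 6.43% × (1 − 0.365) = 4.08305%.
1 + r = 1.0408305 / 1.01490 = 1.0255498
After-tax real rate = 1.0255498 − 1 → 255 basis points.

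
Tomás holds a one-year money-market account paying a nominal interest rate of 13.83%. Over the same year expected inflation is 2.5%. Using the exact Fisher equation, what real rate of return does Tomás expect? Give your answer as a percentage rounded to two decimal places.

11.05%

By the Fisher equation, 1 + r = (1 + i)/(1 + π).
1 + r = 1.13830 / 1.02500 = 1.110537
r = 1.110537 − 1 = 11.0537%, i.e. 11.05%.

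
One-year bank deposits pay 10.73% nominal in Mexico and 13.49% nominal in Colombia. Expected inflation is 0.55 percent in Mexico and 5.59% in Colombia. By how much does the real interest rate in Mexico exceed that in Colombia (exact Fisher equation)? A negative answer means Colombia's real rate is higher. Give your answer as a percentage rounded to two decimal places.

Mexico: (1 + 0.1073)/(1 + 0.0055) − 1 = 10.1243%
Colombia: (1 + 0.1349)/(1 + 0.0559) − 1 = 7.4818%
Differential = 10.1243% − 7.4818% = 2.6425% → 2.64%.

2.64%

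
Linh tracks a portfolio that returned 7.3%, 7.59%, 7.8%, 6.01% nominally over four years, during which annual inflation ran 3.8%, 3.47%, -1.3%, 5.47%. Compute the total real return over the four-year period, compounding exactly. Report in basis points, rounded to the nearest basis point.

1800 basis points

Nominal growth factor = 1.0730 × 1.0759 × 1.0780 × 1.0601 = 1.319281
Price-level growth factor = 1.0380 × 1.0347 × 0.9870 × 1.0547 = 1.118041
Real growth factor = 1.319281 / 1.118041 = 1.179993
Total real return = 1.179993 − 1 → 1800 basis points.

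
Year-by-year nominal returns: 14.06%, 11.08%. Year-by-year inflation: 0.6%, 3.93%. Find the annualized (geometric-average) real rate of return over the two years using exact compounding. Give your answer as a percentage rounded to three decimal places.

Compound the nominal returns: 1.1406 × 1.1108 = 1.26697848.
Compound inflation: 1.0060 × 1.0393 = 1.04553580.
Deflate: 1.26697848 / 1.04553580 = 1.21179828.
Annualized real rate = 1.21179828^(1/2) − 1 = 10.0817% → 10.082%.

10.082%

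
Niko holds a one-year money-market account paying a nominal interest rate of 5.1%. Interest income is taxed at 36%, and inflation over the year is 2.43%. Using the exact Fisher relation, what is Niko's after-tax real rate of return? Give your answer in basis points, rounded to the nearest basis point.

81 basis points

After-tax nominal return = 5.1% × (1 − 0.36) = 3.2640%.
1 + r = 1.03264 / 1.02430 = 1.008142
After-tax real rate = 1.008142 − 1 → 81 basis points.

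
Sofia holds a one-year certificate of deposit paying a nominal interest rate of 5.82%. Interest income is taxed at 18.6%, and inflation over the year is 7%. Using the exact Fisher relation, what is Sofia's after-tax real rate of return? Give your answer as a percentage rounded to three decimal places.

-2.115%

After-tax nominal return = 5.82% × (1 − 0.186) = 4.73748%.
1 + r = 1.0473748 / 1.07000 = 0.97885495
After-tax real rate = 0.97885495 − 1 → -2.115%.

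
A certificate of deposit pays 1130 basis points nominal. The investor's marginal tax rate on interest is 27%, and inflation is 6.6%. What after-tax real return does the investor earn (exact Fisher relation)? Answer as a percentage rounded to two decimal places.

After-tax nominal return = 11.3% × (1 − 0.27) = 8.2490%.
1 + r = 1.08249 / 1.06600 = 1.015469
After-tax real rate = 1.015469 − 1 → 1.55%.

1.55%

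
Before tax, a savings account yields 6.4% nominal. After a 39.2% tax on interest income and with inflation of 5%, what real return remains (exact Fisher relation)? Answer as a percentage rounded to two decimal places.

After-tax nominal return = 6.4% × (1 − 0.392) = 3.8912%.
1 + r = 1.038912 / 1.05000 = 0.989440
After-tax real rate = 0.989440 − 1 → -1.06%.

-1.06%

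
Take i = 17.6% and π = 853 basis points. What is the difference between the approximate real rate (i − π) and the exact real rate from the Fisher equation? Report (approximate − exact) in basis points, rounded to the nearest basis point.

71 basis points

Approximate: r ≈ 17.600% − 8.530% = 9.0700%
Exact: (1 + 0.1760)/(1 + 0.0853) − 1 = 8.3571%
Error = 9.0700% − 8.3571% = 0.7129% → 71 basis points.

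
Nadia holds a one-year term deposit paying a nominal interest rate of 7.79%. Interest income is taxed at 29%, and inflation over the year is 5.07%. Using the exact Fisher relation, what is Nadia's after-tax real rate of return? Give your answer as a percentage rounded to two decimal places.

After-tax nominal return = 7.79% × (1 − 0.29) = 5.5309%.
1 + r = 1.055309 / 1.05070 = 1.004387
After-tax real rate = 1.004387 − 1 → 0.44%.

0.44%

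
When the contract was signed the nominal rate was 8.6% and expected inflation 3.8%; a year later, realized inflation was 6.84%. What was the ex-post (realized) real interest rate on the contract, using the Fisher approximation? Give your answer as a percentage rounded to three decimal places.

Ex-post: 8.6% − 6.84% = 1.760%
So the realized real rate is 1.760%.

1.760%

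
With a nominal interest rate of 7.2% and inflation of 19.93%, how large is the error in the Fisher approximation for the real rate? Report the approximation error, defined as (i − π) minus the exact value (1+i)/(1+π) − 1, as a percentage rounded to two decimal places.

Approximate: r ≈ 7.200% − 19.930% = -12.7300%
Exact: (1 + 0.0720)/(1 + 0.1993) − 1 = -10.6145%
Error = -12.7300% − (-10.6145%) = -2.1155% → -2.12%.

-2.12%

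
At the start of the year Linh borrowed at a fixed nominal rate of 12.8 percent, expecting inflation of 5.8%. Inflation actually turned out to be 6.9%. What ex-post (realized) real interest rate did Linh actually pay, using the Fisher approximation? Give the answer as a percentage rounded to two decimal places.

5.90%

Ex-post: 12.8% − 6.9% = 5.900%
So the realized real rate is 5.90%.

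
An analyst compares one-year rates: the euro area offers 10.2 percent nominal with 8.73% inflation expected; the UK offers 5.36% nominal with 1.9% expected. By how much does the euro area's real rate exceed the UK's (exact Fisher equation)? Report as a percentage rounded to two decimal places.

-2.04%

The euro area: (1 + 0.1020)/(1 + 0.0873) − 1 = 1.3520%
The UK: (1 + 0.0536)/(1 + 0.0190) − 1 = 3.3955%
Differential = 1.3520% − 3.3955% = -2.0435% → -2.04%.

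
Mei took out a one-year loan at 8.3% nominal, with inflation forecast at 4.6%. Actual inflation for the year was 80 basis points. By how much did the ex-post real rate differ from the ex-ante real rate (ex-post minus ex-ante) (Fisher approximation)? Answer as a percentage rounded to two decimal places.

Ex-ante: 8.3% − 4.6% = 3.700%
Ex-post: 8.3% − 0.8% = 7.500%
Difference (ex-post − ex-ante) = 3.8000% → 3.80%.

3.80%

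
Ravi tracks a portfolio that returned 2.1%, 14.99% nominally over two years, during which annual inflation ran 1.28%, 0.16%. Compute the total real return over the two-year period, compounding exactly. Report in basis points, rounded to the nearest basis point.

Nominal growth factor = 1.0210 × 1.1499 = 1.174048
Price-level growth factor = 1.0128 × 1.0016 = 1.014420
Real growth factor = 1.174048 / 1.014420 = 1.157358
Total real return = 1.157358 − 1 → 1574 basis points.

1574 basis points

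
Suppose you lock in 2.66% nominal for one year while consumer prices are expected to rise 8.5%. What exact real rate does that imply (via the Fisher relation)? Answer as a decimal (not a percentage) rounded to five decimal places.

1 + r = 1.02660 / 1.08500 = 0.9461751
r = 0.9461751 − 1 = -5.38249%, i.e. -0.05382.

-0.05382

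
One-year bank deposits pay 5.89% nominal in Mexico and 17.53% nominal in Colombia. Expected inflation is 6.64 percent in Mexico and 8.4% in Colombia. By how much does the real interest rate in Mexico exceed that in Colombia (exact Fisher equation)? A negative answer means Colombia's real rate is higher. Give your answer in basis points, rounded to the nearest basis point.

Mexico: (1 + 0.0589)/(1 + 0.0664) − 1 = -0.7033%
Colombia: (1 + 0.1753)/(1 + 0.0840) − 1 = 8.4225%
Differential = -0.7033% − 8.4225% = -9.1258% → -913 basis points.

-913 basis points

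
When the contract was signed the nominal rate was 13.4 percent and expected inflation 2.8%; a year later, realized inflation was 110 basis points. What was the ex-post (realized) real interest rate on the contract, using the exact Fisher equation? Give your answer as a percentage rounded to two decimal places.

12.17%

Ex-post: (1 + 0.1340)/(1 + 0.0110) − 1 = 12.1662%
So the realized real rate is 12.17%.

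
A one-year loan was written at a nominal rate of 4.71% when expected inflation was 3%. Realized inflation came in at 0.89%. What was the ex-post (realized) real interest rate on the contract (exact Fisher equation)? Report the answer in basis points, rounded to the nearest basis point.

379 basis points

Ex-post: (1 + 0.0471)/(1 + 0.0089) − 1 = 3.7863%
So the realized real rate is 379 basis points.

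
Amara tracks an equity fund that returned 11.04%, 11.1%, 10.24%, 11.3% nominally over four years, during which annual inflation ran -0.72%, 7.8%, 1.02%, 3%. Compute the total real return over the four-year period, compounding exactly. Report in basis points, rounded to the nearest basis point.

Nominal growth factor = 1.1104 × 1.1110 × 1.1024 × 1.1130 = 1.513658
Price-level growth factor = 0.9928 × 1.0780 × 1.0102 × 1.0300 = 1.113589
Real growth factor = 1.513658 / 1.113589 = 1.359261
Total real return = 1.359261 − 1 → 3593 basis points.

3593 basis points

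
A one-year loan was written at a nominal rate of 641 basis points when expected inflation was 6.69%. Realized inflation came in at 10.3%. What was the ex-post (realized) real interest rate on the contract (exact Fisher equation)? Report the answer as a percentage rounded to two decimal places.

-3.53%

Ex-post: (1 + 0.0641)/(1 + 0.1030) − 1 = -3.5267%
So the realized real rate is -3.53%.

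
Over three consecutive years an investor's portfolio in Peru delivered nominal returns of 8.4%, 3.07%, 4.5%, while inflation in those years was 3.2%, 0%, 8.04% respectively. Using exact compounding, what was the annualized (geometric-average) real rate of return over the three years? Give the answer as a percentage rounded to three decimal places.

Compound the nominal returns: 1.0840 × 1.0307 × 1.0450 = 1.16755635.
Compound inflation: 1.0320 × 1.0000 × 1.0804 = 1.11497280.
Deflate: 1.16755635 / 1.11497280 = 1.04716128.
Annualized real rate = 1.04716128^(1/3) − 1 = 1.5480% → 1.548%.

1.548%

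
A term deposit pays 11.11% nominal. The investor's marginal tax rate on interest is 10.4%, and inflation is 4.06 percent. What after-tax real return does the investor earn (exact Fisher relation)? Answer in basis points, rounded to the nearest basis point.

566 basis points

After-tax nominal return = 11.11% × (1 − 0.104) = 9.95456%.
1 + r = 1.0995456 / 1.04060 = 1.056646
After-tax real rate = 1.056646 − 1 → 566 basis points.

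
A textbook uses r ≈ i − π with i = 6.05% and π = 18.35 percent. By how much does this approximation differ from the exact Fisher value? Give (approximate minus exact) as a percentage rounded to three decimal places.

Approximate: r ≈ 6.050% − 18.350% = -12.3000%
Exact: (1 + 0.0605)/(1 + 0.1835) − 1 = -10.3929%
Error = -12.3000% − (-10.3929%) = -1.9071% → -1.907%.

-1.907%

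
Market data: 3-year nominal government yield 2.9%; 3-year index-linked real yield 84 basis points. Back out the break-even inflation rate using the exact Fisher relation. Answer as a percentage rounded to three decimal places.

(1 + π) = (1 + i)/(1 + r) = 1.02900 / 1.00840 = 1.020428
Break-even inflation = 1.020428 − 1 → 2.043%.

2.043%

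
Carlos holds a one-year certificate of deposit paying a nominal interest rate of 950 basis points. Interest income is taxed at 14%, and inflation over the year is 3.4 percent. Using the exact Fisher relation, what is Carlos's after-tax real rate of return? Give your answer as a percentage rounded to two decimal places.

4.61%

After-tax nominal return = 9.5% × (1 − 0.14) = 8.1700%.
1 + r = 1.08170 / 1.03400 = 1.046132
After-tax real rate = 1.046132 − 1 → 4.61%.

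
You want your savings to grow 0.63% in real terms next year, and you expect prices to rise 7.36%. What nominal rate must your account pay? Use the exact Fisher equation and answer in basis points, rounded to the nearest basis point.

(1 + i) = (1 + r)(1 + π) = 1.00630 × 1.07360 = 1.08036368
i = 1.08036368 − 1, so the required nominal rate is 804 basis points.

804 basis points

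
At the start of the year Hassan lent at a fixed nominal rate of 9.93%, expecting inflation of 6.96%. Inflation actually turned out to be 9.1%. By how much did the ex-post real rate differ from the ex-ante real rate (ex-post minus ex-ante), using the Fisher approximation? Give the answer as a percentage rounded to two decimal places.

Ex-ante: 9.93% − 6.96% = 2.970%
Ex-post: 9.93% − 9.1% = 0.830%
Difference (ex-post − ex-ante) = -2.1400% → -2.14%.

-2.14%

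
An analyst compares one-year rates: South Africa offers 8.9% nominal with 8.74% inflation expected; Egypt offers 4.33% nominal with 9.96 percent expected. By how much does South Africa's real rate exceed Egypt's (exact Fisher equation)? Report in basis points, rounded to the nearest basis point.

South Africa: (1 + 0.0890)/(1 + 0.0874) − 1 = 0.1471%
Egypt: (1 + 0.0433)/(1 + 0.0996) − 1 = -5.1200%
Differential = 0.1471% − (-5.1200%) = 5.2672% → 527 basis points.

527 basis points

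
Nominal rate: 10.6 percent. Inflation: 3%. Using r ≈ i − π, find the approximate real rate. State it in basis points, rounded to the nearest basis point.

r ≈ i − π = 10.6% − 3% = 760 basis points.

760 basis points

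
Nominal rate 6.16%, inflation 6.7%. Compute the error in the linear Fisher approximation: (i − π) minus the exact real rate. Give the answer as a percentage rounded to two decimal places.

Approximate: r ≈ 6.160% − 6.700% = -0.5400%
Exact: (1 + 0.0616)/(1 + 0.0670) − 1 = -0.5061%
Error = -0.5400% − (-0.5061%) = -0.0339% → -0.03%.

-0.03%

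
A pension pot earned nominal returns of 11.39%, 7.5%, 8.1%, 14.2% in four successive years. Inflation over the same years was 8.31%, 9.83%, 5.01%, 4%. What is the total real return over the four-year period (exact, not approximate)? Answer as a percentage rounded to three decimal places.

13.787%

Nominal growth factor = 1.1139 × 1.0750 × 1.0810 × 1.1420 = 1.478245
Price-level growth factor = 1.0831 × 1.0983 × 1.0501 × 1.0400 = 1.299133
Real growth factor = 1.478245 / 1.299133 = 1.137871
Total real return = 1.137871 − 1 → 13.787%.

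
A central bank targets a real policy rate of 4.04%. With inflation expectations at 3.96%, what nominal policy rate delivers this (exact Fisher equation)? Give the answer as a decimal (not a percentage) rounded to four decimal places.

0.0816

(1 + i) = (1 + r)(1 + π) = 1.04040 × 1.03960 = 1.08159984
i = 1.08159984 − 1, so the required nominal rate is 0.0816.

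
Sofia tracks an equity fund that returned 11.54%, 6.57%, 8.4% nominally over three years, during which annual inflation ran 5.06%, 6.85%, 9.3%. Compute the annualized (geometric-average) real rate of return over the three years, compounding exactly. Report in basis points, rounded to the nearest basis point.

165 basis points

Compound the nominal returns: 1.1154 × 1.0657 × 1.0840 = 1.28853105.
Compound inflation: 1.0506 × 1.0685 × 1.0930 = 1.22696475.
Deflate: 1.28853105 / 1.22696475 = 1.05017773.
Annualized real rate = 1.05017773^(1/3) − 1 = 1.6454% → 165 basis points.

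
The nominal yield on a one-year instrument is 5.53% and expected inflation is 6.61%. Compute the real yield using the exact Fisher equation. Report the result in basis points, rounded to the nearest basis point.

-101 basis points

1 + r = 1.05530 / 1.06610 = 0.989870
r = 0.989870 − 1 = -1.0130%, i.e. -101 basis points.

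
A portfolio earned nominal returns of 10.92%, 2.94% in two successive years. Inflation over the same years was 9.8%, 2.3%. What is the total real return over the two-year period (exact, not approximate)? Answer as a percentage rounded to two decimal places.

Compound the nominal returns: 1.1092 × 1.0294 = 1.141810.
Compound inflation: 1.0980 × 1.0230 = 1.123254.
Deflate: 1.141810 / 1.123254 = 1.016520.
Total real return = 1.016520 − 1 → 1.65%.

1.65%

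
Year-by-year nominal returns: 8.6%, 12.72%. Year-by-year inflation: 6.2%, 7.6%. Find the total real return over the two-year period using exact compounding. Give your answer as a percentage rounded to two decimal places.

Nominal growth factor = 1.0860 × 1.1272 = 1.224139
Price-level growth factor = 1.0620 × 1.0760 = 1.142712
Real growth factor = 1.224139 / 1.142712 = 1.071258
Total real return = 1.071258 − 1 → 7.13%.

7.13%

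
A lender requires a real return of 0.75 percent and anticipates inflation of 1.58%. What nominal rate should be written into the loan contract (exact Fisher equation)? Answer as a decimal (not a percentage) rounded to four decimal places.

(1 + i) = (1 + r)(1 + π) = 1.00750 × 1.01580 = 1.0234185
i = 1.0234185 − 1, so the required nominal rate is 0.0234.

0.0234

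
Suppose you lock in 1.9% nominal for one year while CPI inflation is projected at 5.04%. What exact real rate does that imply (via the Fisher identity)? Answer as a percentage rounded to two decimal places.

By the Fisher identity, 1 + r = (1 + i)/(1 + π).
1 + r = 1.01900 / 1.05040 = 0.970107
r = 0.970107 − 1 = -2.9893%, i.e. -2.99%.

-2.99%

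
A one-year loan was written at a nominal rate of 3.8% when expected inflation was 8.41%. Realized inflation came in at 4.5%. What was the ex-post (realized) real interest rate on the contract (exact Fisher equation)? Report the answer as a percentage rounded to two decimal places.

-0.67%

Ex-post: (1 + 0.0380)/(1 + 0.0450) − 1 = -0.6699%
So the realized real rate is -0.67%.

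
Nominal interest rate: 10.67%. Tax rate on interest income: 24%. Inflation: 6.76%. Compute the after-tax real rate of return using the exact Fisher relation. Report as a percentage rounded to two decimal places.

After-tax nominal return = 10.67% × (1 − 0.24) = 8.1092%.
1 + r = 1.081092 / 1.06760 = 1.012638
After-tax real rate = 1.012638 − 1 → 1.26%.

1.26%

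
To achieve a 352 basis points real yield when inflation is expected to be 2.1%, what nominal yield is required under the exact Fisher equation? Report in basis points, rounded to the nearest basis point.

(1 + i) = (1 + r)(1 + π) = 1.03520 × 1.02100 = 1.0569392
i = 1.0569392 − 1, so the required nominal rate is 569 basis points.

569 basis points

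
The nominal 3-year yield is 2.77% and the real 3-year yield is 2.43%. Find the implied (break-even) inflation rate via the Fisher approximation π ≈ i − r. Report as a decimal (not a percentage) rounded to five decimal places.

π ≈ i − r = 2.77% − 2.43% → 0.00340.

0.00340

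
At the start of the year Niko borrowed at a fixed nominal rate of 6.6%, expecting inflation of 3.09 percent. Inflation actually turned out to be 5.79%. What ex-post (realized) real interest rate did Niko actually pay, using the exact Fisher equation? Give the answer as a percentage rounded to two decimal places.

0.77%

Ex-post: (1 + 0.0660)/(1 + 0.0579) − 1 = 0.7657%
So the realized real rate is 0.77%.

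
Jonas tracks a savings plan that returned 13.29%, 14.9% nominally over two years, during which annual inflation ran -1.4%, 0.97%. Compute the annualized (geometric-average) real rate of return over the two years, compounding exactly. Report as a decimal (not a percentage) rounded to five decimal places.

Nominal growth factor = 1.1329 × 1.1490 = 1.30170210
Price-level growth factor = 0.9860 × 1.0097 = 0.99556420
Real growth factor = 1.30170210 / 0.99556420 = 1.30750192
Annualized real rate = 1.30750192^(1/2) − 1 = 14.3461% → 0.14346.

0.14346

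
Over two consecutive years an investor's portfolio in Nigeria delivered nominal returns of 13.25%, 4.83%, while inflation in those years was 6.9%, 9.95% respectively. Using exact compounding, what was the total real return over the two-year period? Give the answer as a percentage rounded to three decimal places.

1.007%

Nominal growth factor = 1.1325 × 1.0483 = 1.187200
Price-level growth factor = 1.0690 × 1.0995 = 1.175366
Real growth factor = 1.187200 / 1.175366 = 1.010069
Total real return = 1.010069 − 1 → 1.007%.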